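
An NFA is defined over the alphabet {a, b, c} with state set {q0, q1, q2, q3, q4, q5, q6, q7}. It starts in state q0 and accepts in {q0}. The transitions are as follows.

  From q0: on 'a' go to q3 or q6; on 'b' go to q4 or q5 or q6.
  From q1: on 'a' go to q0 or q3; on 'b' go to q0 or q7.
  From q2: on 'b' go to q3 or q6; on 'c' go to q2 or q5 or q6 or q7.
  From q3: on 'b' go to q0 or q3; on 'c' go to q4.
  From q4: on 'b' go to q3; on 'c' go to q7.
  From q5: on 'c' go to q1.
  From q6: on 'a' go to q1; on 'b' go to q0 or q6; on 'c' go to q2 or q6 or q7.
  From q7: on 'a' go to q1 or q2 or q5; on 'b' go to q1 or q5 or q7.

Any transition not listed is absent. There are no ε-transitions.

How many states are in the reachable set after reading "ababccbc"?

5

Start in {q0}.
Read 'a': {q0} → {q3, q6}.
Read 'b': {q3, q6} → {q0, q3, q6}.
Read 'a': {q0, q3, q6} → {q1, q3, q6}.
Read 'b': {q1, q3, q6} → {q0, q3, q6, q7}.
Read 'c': {q0, q3, q6, q7} → {q2, q4, q6, q7}.
Read 'c': {q2, q4, q6, q7} → {q2, q5, q6, q7}.
Read 'b': {q2, q5, q6, q7} → {q0, q1, q3, q5, q6, q7}.
Read 'c': {q0, q1, q3, q5, q6, q7} → {q1, q2, q4, q6, q7}.
That set has 5 states.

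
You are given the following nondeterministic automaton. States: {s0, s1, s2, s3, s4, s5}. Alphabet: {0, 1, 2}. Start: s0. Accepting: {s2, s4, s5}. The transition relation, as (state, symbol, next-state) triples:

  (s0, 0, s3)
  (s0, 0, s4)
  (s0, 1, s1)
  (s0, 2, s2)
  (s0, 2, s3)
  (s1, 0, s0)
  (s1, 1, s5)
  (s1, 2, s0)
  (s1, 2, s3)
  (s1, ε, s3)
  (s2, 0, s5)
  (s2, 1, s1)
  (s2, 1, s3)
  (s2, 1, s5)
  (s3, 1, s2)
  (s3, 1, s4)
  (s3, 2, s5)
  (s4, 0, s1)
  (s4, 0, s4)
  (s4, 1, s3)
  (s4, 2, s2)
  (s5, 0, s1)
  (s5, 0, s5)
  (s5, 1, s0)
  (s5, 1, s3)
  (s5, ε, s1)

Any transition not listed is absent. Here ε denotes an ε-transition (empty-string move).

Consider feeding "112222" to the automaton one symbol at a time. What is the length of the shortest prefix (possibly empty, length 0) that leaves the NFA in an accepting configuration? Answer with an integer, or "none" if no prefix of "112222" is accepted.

2

Start in {s0}.
Read '1': s0→{s1}; union {s1}; ε-closure = {s1, s3}.
Read '1': s1→{s5}, s3→{s2, s4}; union {s2, s4, s5}; ε-closure = {s1, s2, s3, s4, s5}.
None of the earlier sets intersect F, but {s1, s2, s3, s4, s5} does.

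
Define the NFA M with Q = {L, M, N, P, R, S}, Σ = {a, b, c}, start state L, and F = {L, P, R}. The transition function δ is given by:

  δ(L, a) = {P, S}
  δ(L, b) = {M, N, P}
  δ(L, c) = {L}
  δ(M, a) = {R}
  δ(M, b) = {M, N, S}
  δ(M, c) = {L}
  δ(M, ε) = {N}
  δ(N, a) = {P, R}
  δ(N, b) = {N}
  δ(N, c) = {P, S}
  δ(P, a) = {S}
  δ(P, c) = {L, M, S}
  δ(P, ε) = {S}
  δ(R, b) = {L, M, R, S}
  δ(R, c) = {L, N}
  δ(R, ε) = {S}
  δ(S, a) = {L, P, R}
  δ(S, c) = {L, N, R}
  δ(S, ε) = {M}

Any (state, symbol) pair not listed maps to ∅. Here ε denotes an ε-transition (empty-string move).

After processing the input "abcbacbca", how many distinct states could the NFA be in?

6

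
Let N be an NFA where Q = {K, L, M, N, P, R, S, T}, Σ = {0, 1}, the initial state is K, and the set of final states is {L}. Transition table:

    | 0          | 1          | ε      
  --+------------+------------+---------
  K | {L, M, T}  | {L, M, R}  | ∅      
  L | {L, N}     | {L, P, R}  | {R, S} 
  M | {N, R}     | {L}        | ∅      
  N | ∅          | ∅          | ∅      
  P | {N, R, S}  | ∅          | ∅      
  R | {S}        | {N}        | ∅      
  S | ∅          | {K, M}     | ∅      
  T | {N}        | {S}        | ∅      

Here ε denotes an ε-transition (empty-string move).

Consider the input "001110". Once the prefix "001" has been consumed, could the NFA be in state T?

No

Start in {K}.
Read '0': {K} → {L, M, R, S, T}.
Read '0': {L, M, R, S, T} → {L, N, R, S}.
Read '1': {L, N, R, S} → {K, L, M, N, P, R, S}.
State T is not in {K, L, M, N, P, R, S}.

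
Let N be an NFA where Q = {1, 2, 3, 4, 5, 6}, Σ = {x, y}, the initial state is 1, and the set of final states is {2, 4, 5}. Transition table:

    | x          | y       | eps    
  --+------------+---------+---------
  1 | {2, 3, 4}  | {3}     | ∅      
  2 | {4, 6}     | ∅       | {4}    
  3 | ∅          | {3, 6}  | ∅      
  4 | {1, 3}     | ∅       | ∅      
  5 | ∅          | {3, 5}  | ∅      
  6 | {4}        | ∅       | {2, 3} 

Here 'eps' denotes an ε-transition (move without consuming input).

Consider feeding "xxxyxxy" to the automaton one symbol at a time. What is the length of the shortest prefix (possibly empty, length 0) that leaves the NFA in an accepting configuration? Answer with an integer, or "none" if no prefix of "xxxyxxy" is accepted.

1

Start in {1}.
Read 'x': 1→{2, 3, 4}; now {2, 3, 4}.
None of the earlier sets intersect F, but {2, 3, 4} does.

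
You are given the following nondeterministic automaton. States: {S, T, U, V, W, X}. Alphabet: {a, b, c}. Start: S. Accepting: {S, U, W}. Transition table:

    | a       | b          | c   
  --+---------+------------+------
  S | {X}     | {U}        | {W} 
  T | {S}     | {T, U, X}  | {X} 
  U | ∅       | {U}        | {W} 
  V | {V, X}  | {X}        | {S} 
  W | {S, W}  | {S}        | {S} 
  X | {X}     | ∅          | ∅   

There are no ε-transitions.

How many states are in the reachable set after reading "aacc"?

Start in {S}.
Read 'a': S→{X}; now {X}.
Read 'a': X→{X}; now {X}.
Read 'c': X→∅; now ∅.
The set is empty and remains empty for the remaining 1 symbol.
That set has 0 states.

0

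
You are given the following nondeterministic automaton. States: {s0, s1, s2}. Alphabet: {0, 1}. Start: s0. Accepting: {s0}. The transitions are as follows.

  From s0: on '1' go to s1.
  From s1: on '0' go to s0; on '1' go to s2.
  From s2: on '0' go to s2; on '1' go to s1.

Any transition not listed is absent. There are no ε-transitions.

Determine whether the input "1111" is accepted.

No

Start in {s0}.
Read '1': {s0} → {s1}.
Read '1': {s1} → {s2}.
Read '1': {s2} → {s1}.
Read '1': {s1} → {s2}.
The final set {s2} contains no accepting state.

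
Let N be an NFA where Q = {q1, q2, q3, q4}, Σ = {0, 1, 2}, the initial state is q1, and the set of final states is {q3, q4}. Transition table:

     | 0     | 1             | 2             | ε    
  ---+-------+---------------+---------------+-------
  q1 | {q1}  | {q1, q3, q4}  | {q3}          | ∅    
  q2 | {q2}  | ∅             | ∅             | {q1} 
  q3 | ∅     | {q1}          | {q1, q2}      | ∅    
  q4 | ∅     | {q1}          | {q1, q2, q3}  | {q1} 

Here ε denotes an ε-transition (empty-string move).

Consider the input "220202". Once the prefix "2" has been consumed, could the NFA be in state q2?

No

Start in {q1}.
Read '2': q1→{q3}; now {q3}.
State q2 is not in {q3}.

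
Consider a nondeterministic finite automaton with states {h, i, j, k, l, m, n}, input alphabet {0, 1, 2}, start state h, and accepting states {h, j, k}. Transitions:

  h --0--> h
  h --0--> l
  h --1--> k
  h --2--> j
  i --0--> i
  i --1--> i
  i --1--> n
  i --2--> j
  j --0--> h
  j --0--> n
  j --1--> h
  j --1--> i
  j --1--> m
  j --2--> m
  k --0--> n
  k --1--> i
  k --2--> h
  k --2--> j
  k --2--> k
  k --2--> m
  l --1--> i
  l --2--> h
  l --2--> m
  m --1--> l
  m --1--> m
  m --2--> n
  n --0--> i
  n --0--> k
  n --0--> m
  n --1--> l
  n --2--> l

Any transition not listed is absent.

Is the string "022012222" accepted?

Start in {h}.
Read '0': h→{h, l}; now {h, l}.
Read '2': h→{j}, l→{h, m}; now {h, j, m}.
Read '2': h→{j}, j→{m}, m→{n}; now {j, m, n}.
Read '0': j→{h, n}, m→∅, n→{i, k, m}; now {h, i, k, m, n}.
Read '1': h→{k}, i→{i, n}, k→{i}, m→{l, m}, n→{l}; now {i, k, l, m, n}.
Read '2': i→{j}, k→{h, j, k, m}, l→{h, m}, m→{n}, n→{l}; now {h, j, k, l, m, n}.
Read '2': h→{j}, j→{m}, k→{h, j, k, m}, l→{h, m}, m→{n}, n→{l}; now {h, j, k, l, m, n}.
Read '2': h→{j}, j→{m}, k→{h, j, k, m}, l→{h, m}, m→{n}, n→{l}; now {h, j, k, l, m, n}.
Read '2': h→{j}, j→{m}, k→{h, j, k, m}, l→{h, m}, m→{n}, n→{l}; now {h, j, k, l, m, n}.
The final set {h, j, k, l, m, n} contains the accepting states h, j, k.

Yes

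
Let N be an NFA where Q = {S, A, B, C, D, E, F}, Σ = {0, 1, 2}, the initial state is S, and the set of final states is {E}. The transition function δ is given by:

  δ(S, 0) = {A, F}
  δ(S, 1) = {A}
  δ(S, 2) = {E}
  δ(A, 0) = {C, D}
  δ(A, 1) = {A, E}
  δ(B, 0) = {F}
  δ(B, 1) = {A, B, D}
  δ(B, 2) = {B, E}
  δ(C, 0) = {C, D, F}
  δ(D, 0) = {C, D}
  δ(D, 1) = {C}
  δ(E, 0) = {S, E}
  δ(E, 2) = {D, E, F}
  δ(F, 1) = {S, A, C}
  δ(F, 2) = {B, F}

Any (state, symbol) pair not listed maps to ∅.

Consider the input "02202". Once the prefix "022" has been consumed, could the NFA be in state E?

Yes

Start in {S}.
Read '0': {S} → {A, F}.
Read '2': {A, F} → {B, F}.
Read '2': {B, F} → {B, E, F}.
State E is in {B, E, F}.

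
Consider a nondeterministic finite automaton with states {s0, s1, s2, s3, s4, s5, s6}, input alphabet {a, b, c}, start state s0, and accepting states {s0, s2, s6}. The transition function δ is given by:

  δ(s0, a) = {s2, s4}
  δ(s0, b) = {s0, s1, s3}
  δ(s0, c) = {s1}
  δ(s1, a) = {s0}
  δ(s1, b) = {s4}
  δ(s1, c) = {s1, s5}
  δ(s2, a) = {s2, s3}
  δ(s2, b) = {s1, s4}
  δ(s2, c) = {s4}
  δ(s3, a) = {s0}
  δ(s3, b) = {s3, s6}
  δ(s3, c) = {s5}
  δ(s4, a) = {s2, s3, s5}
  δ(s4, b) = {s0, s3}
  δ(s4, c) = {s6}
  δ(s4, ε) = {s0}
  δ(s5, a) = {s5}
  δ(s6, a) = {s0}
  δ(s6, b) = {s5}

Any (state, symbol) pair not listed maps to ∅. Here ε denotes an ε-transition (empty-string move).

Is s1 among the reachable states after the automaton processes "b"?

Yes

Start in {s0}.
Read 'b': {s0} → {s0, s1, s3}.
State s1 is in {s0, s1, s3}.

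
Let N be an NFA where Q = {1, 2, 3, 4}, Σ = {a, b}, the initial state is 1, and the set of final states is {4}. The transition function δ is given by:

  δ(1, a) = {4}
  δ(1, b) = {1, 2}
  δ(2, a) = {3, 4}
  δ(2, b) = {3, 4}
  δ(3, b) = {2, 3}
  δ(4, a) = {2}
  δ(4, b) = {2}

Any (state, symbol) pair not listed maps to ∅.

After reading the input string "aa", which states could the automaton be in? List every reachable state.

{2}

Start in {1}.
Read 'a': 1→{4}; now {4}.
Read 'a': 4→{2}; now {2}.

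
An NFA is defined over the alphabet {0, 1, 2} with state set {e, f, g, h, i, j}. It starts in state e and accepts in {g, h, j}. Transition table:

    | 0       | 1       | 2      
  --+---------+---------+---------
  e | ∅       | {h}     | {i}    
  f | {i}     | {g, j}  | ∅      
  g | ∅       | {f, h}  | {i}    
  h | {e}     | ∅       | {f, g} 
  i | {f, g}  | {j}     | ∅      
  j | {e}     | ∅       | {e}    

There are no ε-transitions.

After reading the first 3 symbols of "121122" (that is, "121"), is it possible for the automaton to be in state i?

No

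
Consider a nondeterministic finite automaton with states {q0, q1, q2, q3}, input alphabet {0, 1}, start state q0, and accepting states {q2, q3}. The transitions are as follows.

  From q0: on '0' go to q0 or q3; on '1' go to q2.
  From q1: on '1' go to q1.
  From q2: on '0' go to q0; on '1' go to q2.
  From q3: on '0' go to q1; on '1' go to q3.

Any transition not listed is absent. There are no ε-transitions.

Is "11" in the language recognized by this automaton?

Yes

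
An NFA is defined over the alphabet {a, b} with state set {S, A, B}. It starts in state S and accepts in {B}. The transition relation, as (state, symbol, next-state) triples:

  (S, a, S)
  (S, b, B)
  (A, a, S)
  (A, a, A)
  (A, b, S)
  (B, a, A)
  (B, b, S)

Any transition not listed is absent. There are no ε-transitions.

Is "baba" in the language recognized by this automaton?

No

Start in {S}.
Read 'b': S→{B}; now {B}.
Read 'a': B→{A}; now {A}.
Read 'b': A→{S}; now {S}.
Read 'a': S→{S}; now {S}.
The final set {S} contains no accepting state.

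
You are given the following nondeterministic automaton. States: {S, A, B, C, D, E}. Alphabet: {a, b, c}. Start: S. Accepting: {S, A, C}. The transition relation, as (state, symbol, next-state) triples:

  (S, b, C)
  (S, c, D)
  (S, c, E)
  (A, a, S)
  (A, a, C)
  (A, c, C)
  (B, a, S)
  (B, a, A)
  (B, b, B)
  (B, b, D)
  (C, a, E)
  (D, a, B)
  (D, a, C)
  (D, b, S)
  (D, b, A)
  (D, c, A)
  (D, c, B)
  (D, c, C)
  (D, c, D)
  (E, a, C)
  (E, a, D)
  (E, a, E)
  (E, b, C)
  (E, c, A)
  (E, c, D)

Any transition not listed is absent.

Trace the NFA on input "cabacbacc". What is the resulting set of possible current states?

{A, B, C, D}

Start in {S}.
Read 'c': S→{D, E}; now {D, E}.
Read 'a': D→{B, C}, E→{C, D, E}; now {B, C, D, E}.
Read 'b': B→{B, D}, C→∅, D→{S, A}, E→{C}; now {S, A, B, C, D}.
Read 'a': S→∅, A→{S, C}, B→{S, A}, C→{E}, D→{B, C}; now {S, A, B, C, E}.
Read 'c': S→{D, E}, A→{C}, B→∅, C→∅, E→{A, D}; now {A, C, D, E}.
Read 'b': A→∅, C→∅, D→{S, A}, E→{C}; now {S, A, C}.
Read 'a': S→∅, A→{S, C}, C→{E}; now {S, C, E}.
Read 'c': S→{D, E}, C→∅, E→{A, D}; now {A, D, E}.
Read 'c': A→{C}, D→{A, B, C, D}, E→{A, D}; now {A, B, C, D}.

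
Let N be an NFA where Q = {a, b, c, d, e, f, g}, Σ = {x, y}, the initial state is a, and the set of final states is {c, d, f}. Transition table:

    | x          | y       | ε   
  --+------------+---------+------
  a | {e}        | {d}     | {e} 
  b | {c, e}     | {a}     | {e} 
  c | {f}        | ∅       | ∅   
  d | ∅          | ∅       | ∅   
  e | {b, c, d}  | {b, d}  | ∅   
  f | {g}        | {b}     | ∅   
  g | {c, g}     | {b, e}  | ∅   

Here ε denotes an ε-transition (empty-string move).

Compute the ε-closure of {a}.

Begin with {a}.
ε-move a → e; add e.

{a, e}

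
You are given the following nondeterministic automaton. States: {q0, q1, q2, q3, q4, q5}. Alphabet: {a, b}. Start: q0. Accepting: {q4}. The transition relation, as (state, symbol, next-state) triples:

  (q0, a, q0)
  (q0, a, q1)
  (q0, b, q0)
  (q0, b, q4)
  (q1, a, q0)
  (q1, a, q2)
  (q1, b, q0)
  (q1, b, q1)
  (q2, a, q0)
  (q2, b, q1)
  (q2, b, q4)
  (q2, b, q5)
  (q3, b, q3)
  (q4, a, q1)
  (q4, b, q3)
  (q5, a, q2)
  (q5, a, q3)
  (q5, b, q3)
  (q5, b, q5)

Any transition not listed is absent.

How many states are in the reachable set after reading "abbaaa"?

3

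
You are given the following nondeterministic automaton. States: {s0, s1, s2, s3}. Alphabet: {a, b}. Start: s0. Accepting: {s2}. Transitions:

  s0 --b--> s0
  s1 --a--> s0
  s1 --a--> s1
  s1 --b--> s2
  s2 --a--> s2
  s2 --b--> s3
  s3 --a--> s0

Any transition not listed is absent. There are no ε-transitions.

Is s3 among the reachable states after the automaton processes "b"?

No

Start in {s0}.
Read 'b': s0→{s0}; now {s0}.
State s3 is not in {s0}.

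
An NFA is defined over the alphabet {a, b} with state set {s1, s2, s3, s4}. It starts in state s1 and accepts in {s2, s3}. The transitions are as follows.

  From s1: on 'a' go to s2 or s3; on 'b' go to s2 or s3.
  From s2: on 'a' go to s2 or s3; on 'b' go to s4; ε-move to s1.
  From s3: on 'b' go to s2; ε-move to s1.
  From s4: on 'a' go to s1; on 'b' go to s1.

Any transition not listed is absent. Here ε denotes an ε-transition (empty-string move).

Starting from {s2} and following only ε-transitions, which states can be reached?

{s1, s2}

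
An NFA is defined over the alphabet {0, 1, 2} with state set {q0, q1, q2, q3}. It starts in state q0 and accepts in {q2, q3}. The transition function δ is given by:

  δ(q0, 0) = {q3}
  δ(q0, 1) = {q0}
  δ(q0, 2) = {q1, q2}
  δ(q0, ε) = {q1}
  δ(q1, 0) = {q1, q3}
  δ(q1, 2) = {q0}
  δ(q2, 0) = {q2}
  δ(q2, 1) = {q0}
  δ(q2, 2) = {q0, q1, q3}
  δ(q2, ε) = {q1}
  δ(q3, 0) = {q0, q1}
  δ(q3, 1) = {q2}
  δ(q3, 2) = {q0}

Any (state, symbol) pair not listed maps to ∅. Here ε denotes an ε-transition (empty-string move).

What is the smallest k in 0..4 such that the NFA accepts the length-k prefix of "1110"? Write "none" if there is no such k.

Start: ε-closure({q0}) = {q0, q1}.
Read '1': q0→{q0}, q1→∅; union {q0}; ε-closure = {q0, q1}.
Read '1': q0→{q0}, q1→∅; union {q0}; ε-closure = {q0, q1}.
Read '1': q0→{q0}, q1→∅; union {q0}; ε-closure = {q0, q1}.
Read '0': q0→{q3}, q1→{q1, q3}; now {q1, q3}.
None of the earlier sets intersect F, but {q1, q3} does.

4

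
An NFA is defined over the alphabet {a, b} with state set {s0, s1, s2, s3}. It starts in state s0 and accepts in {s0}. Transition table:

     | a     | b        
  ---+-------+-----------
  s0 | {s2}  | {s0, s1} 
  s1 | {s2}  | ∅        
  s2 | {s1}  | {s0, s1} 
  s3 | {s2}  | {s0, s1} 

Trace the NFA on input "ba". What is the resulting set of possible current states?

Start in {s0}.
Read 'b': {s0} → {s0, s1}.
Read 'a': {s0, s1} → {s2}.

{s2}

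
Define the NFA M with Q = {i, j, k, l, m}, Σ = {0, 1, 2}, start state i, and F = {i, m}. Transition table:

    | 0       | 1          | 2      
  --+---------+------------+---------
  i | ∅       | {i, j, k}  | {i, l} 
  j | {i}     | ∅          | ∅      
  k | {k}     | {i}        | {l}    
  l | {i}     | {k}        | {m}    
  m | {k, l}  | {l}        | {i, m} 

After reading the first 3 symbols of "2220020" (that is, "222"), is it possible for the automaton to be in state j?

No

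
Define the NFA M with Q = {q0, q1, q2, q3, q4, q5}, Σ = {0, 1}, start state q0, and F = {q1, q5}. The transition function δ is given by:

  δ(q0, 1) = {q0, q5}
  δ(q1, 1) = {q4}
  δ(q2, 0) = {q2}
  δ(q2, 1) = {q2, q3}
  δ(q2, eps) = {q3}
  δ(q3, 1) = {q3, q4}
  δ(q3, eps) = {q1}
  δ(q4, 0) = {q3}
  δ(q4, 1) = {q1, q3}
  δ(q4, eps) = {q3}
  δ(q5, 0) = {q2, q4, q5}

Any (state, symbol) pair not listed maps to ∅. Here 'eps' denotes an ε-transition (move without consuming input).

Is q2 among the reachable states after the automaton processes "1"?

No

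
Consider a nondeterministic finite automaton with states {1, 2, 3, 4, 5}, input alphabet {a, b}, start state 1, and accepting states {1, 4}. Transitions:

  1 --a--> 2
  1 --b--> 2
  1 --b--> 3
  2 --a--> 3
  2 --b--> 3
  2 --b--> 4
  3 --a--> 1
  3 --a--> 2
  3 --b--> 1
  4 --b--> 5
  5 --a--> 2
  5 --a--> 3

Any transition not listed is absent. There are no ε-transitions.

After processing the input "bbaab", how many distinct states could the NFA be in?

Start in {1}.
Read 'b': 1→{2, 3}; now {2, 3}.
Read 'b': 2→{3, 4}, 3→{1}; now {1, 3, 4}.
Read 'a': 1→{2}, 3→{1, 2}, 4→∅; now {1, 2}.
Read 'a': 1→{2}, 2→{3}; now {2, 3}.
Read 'b': 2→{3, 4}, 3→{1}; now {1, 3, 4}.
That set has 3 states.

3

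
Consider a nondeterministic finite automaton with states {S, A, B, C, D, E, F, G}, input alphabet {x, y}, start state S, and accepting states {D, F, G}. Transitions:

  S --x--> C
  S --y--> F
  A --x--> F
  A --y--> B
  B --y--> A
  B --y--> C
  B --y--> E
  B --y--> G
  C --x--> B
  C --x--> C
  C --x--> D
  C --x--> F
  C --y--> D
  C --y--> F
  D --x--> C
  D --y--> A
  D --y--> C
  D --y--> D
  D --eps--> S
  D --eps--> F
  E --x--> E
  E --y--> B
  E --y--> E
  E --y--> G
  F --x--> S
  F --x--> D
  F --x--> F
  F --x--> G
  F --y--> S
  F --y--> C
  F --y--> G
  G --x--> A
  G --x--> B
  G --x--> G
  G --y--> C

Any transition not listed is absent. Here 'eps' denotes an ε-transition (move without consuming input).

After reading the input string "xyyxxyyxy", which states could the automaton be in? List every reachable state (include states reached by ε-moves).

{S, A, B, C, D, E, F, G}

Start in {S}.
Read 'x': {S} → {C}.
Read 'y': {C} → {S, D, F}.
Read 'y': {S, D, F} → {S, A, C, D, F, G}.
Read 'x': {S, A, C, D, F, G} → {S, A, B, C, D, F, G}.
Read 'x': {S, A, B, C, D, F, G} → {S, A, B, C, D, F, G}.
Read 'y': {S, A, B, C, D, F, G} → {S, A, B, C, D, E, F, G}.
Read 'y': {S, A, B, C, D, E, F, G} → {S, A, B, C, D, E, F, G}.
Read 'x': {S, A, B, C, D, E, F, G} → {S, A, B, C, D, E, F, G}.
Read 'y': {S, A, B, C, D, E, F, G} → {S, A, B, C, D, E, F, G}.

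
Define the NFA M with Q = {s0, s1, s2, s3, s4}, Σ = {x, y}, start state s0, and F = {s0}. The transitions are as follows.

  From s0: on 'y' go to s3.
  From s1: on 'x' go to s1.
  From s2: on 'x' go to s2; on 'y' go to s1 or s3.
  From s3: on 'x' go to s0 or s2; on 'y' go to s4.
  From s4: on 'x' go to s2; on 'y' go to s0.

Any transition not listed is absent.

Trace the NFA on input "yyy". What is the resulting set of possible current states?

Start in {s0}.
Read 'y': {s0} → {s3}.
Read 'y': {s3} → {s4}.
Read 'y': {s4} → {s0}.

{s0}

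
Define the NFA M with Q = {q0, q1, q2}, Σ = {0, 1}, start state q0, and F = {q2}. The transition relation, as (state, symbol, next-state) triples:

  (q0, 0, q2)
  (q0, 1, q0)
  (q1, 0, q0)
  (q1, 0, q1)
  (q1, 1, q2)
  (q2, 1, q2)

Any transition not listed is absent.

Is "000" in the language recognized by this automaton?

No

Start in {q0}.
Read '0': q0→{q2}; now {q2}.
Read '0': q2→∅; now ∅.
The set is empty and remains empty for the remaining 1 symbol.
The final set ∅ contains no accepting state.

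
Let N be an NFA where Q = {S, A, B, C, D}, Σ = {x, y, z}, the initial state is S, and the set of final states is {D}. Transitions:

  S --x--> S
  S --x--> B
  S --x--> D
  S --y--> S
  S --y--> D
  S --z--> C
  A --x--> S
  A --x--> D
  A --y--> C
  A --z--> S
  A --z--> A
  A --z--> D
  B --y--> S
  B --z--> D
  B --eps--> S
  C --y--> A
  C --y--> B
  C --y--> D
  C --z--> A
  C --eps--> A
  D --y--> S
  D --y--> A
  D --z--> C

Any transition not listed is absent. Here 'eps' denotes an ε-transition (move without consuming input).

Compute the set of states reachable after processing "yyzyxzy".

{S, A, B, C, D}

Start in {S}.
Read 'y': S→{S, D}; now {S, D}.
Read 'y': S→{S, D}, D→{S, A}; now {S, A, D}.
Read 'z': S→{C}, A→{S, A, D}, D→{C}; now {S, A, C, D}.
Read 'y': S→{S, D}, A→{C}, C→{A, B, D}, D→{S, A}; now {S, A, B, C, D}.
Read 'x': S→{S, B, D}, A→{S, D}, B→∅, C→∅, D→∅; now {S, B, D}.
Read 'z': S→{C}, B→{D}, D→{C}; union {C, D}; ε-closure = {A, C, D}.
Read 'y': A→{C}, C→{A, B, D}, D→{S, A}; now {S, A, B, C, D}.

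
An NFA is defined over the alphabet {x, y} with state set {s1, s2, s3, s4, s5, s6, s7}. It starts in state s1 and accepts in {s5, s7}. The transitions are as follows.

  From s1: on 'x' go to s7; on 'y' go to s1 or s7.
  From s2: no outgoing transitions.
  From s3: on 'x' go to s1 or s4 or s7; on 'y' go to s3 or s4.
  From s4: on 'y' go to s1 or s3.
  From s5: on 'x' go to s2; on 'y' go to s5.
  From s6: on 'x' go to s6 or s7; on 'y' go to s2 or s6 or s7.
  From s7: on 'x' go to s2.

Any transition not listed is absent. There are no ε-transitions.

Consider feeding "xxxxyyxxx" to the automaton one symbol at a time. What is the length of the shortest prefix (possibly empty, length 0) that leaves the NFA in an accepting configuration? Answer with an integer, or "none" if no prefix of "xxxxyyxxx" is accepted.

Start in {s1}.
Read 'x': s1→{s7}; now {s7}.
None of the earlier sets intersect F, but {s7} does.

1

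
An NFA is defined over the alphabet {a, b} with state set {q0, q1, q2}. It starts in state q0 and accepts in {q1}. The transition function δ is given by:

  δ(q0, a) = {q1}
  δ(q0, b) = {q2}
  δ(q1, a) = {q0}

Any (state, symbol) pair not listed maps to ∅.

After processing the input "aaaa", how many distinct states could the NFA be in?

1

Start in {q0}.
Read 'a': {q0} → {q1}.
Read 'a': {q1} → {q0}.
Read 'a': {q0} → {q1}.
Read 'a': {q1} → {q0}.
That set has 1 state.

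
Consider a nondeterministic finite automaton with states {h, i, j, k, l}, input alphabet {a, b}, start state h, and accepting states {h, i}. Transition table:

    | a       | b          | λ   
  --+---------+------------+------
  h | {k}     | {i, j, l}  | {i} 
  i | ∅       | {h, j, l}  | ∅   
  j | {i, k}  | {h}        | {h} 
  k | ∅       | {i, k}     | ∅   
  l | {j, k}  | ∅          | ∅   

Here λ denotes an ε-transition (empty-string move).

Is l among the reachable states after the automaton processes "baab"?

Start: ε-closure({h}) = {h, i}.
Read 'b': h→{i, j, l}, i→{h, j, l}; now {h, i, j, l}.
Read 'a': h→{k}, i→∅, j→{i, k}, l→{j, k}; union {i, j, k}; ε-closure = {h, i, j, k}.
Read 'a': h→{k}, i→∅, j→{i, k}, k→∅; now {i, k}.
Read 'b': i→{h, j, l}, k→{i, k}; now {h, i, j, k, l}.
State l is in {h, i, j, k, l}.

Yes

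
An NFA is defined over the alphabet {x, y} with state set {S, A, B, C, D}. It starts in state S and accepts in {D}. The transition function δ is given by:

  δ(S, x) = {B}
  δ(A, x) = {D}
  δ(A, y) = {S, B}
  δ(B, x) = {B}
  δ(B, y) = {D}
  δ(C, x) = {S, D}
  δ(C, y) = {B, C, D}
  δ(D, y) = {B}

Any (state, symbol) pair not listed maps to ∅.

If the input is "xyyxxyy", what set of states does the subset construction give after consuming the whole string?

{B}

Start in {S}.
Read 'x': S→{B}; now {B}.
Read 'y': B→{D}; now {D}.
Read 'y': D→{B}; now {B}.
Read 'x': B→{B}; now {B}.
Read 'x': B→{B}; now {B}.
Read 'y': B→{D}; now {D}.
Read 'y': D→{B}; now {B}.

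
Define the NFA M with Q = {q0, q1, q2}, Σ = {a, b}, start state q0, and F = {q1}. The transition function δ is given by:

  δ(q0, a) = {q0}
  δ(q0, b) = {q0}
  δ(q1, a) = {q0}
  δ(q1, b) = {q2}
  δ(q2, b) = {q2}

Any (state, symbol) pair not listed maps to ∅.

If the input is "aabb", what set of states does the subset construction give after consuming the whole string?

{q0}

Start in {q0}.
Read 'a': q0→{q0}; now {q0}.
Read 'a': q0→{q0}; now {q0}.
Read 'b': q0→{q0}; now {q0}.
Read 'b': q0→{q0}; now {q0}.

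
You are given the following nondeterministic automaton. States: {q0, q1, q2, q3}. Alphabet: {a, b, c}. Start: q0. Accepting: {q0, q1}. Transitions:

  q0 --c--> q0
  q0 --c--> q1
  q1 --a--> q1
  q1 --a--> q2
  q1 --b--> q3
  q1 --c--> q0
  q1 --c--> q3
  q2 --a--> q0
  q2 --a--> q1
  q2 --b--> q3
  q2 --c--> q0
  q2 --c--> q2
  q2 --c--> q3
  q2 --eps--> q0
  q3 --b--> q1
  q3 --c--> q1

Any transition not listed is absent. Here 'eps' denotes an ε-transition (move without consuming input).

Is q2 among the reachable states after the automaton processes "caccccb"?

No

Start in {q0}.
Read 'c': q0→{q0, q1}; now {q0, q1}.
Read 'a': q0→∅, q1→{q1, q2}; union {q1, q2}; ε-closure = {q0, q1, q2}.
Read 'c': q0→{q0, q1}, q1→{q0, q3}, q2→{q0, q2, q3}; now {q0, q1, q2, q3}.
Read 'c': q0→{q0, q1}, q1→{q0, q3}, q2→{q0, q2, q3}, q3→{q1}; now {q0, q1, q2, q3}.
Read 'c': q0→{q0, q1}, q1→{q0, q3}, q2→{q0, q2, q3}, q3→{q1}; now {q0, q1, q2, q3}.
Read 'c': q0→{q0, q1}, q1→{q0, q3}, q2→{q0, q2, q3}, q3→{q1}; now {q0, q1, q2, q3}.
Read 'b': q0→∅, q1→{q3}, q2→{q3}, q3→{q1}; now {q1, q3}.
State q2 is not in {q1, q3}.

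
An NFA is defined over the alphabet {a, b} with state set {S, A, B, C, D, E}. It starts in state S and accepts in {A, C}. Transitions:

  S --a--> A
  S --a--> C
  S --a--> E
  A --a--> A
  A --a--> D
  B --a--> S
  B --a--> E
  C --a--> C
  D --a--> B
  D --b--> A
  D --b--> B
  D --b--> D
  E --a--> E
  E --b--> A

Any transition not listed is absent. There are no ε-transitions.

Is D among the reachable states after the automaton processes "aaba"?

Yes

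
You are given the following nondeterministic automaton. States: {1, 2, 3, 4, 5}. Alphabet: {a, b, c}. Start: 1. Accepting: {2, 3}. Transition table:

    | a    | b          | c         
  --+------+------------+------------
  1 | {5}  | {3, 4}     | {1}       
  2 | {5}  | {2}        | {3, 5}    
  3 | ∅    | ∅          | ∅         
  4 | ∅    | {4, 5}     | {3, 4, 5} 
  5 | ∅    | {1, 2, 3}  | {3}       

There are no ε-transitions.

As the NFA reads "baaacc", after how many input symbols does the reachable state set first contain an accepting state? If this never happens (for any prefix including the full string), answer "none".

Start in {1}.
Read 'b': 1→{3, 4}; now {3, 4}.
None of the earlier sets intersect F, but {3, 4} does.

1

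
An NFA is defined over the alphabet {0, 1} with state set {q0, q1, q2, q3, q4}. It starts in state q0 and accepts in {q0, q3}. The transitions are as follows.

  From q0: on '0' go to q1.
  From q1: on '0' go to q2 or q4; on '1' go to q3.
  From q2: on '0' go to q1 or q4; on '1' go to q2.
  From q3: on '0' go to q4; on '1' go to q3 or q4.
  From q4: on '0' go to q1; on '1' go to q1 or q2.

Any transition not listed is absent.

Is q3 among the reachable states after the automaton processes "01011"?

Yes

Start in {q0}.
Read '0': q0→{q1}; now {q1}.
Read '1': q1→{q3}; now {q3}.
Read '0': q3→{q4}; now {q4}.
Read '1': q4→{q1, q2}; now {q1, q2}.
Read '1': q1→{q3}, q2→{q2}; now {q2, q3}.
State q3 is in {q2, q3}.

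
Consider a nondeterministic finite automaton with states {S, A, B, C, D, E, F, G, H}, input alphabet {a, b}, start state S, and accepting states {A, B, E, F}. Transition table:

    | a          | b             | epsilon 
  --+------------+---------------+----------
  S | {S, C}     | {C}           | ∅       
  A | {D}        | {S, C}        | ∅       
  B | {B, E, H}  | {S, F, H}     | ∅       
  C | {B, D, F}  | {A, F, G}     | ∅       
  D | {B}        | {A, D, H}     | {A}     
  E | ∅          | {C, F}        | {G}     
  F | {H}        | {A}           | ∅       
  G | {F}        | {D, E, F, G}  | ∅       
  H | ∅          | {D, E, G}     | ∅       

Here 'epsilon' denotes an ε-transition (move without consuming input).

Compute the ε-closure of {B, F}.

{B, F}

Begin with {B, F}.
No ε-moves leave this set, so the closure equals the set itself.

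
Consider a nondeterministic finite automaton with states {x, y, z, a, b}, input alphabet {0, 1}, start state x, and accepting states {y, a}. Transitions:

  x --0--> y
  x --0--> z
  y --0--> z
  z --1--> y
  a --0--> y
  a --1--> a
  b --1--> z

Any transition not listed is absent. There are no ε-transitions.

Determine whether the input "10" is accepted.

Start in {x}.
Read '1': x→∅; now ∅.
The set is empty and remains empty for the remaining 1 symbol.
The final set ∅ contains no accepting state.

No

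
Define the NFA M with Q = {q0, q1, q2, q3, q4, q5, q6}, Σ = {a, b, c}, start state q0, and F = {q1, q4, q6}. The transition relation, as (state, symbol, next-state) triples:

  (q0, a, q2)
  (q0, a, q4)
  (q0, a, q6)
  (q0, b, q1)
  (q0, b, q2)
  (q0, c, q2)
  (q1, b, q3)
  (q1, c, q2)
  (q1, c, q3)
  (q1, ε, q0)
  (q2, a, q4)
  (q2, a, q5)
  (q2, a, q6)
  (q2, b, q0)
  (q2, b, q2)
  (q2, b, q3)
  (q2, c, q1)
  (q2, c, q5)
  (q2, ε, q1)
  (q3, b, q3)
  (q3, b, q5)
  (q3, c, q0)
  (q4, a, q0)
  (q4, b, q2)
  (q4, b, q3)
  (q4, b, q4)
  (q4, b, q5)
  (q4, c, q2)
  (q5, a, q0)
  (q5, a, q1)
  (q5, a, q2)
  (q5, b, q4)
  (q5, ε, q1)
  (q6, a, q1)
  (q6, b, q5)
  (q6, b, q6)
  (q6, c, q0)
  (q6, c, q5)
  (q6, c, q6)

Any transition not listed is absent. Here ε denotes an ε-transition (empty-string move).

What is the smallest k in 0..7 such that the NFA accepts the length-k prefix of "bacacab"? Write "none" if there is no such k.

Start in {q0}.
Read 'b': {q0} → {q0, q1, q2}.
None of the earlier sets intersect F, but {q0, q1, q2} does.

1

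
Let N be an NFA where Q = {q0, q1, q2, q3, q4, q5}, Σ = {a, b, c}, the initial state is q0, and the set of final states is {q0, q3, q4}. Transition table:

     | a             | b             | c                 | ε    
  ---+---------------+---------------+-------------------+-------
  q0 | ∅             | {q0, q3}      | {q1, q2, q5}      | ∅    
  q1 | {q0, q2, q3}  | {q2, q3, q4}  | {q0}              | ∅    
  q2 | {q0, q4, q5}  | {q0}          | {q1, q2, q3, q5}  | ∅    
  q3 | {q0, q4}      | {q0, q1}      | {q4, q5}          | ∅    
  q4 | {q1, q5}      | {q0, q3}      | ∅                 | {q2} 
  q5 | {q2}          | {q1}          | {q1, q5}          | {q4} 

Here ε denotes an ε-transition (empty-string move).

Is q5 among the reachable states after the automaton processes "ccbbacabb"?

No

Start in {q0}.
Read 'c': {q0} → {q1, q2, q4, q5}.
Read 'c': {q1, q2, q4, q5} → {q0, q1, q2, q3, q4, q5}.
Read 'b': {q0, q1, q2, q3, q4, q5} → {q0, q1, q2, q3, q4}.
Read 'b': {q0, q1, q2, q3, q4} → {q0, q1, q2, q3, q4}.
Read 'a': {q0, q1, q2, q3, q4} → {q0, q1, q2, q3, q4, q5}.
Read 'c': {q0, q1, q2, q3, q4, q5} → {q0, q1, q2, q3, q4, q5}.
Read 'a': {q0, q1, q2, q3, q4, q5} → {q0, q1, q2, q3, q4, q5}.
Read 'b': {q0, q1, q2, q3, q4, q5} → {q0, q1, q2, q3, q4}.
Read 'b': {q0, q1, q2, q3, q4} → {q0, q1, q2, q3, q4}.
State q5 is not in {q0, q1, q2, q3, q4}.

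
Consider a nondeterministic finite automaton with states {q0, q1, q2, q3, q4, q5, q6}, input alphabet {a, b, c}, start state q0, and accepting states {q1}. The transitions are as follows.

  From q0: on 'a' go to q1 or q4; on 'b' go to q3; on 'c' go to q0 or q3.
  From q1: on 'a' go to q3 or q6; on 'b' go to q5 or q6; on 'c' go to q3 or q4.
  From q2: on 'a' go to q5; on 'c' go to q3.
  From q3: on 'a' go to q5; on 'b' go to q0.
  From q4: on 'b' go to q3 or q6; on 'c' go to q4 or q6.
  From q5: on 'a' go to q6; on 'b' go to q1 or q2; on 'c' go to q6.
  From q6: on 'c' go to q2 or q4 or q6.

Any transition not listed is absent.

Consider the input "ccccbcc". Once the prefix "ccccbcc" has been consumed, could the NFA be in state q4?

Start in {q0}.
Read 'c': q0→{q0, q3}; now {q0, q3}.
Read 'c': q0→{q0, q3}, q3→∅; now {q0, q3}.
Read 'c': q0→{q0, q3}, q3→∅; now {q0, q3}.
Read 'c': q0→{q0, q3}, q3→∅; now {q0, q3}.
Read 'b': q0→{q3}, q3→{q0}; now {q0, q3}.
Read 'c': q0→{q0, q3}, q3→∅; now {q0, q3}.
Read 'c': q0→{q0, q3}, q3→∅; now {q0, q3}.
State q4 is not in {q0, q3}.

No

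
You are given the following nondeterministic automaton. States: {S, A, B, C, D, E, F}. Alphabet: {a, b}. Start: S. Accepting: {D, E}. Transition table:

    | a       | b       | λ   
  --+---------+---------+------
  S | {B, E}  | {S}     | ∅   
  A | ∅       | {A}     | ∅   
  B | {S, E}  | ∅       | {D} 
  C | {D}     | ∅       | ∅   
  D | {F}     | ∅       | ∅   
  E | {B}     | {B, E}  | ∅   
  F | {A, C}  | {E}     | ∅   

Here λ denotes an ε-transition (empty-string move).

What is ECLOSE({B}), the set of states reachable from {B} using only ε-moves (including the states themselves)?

Begin with {B}.
ε-move B → D; add D.

{B, D}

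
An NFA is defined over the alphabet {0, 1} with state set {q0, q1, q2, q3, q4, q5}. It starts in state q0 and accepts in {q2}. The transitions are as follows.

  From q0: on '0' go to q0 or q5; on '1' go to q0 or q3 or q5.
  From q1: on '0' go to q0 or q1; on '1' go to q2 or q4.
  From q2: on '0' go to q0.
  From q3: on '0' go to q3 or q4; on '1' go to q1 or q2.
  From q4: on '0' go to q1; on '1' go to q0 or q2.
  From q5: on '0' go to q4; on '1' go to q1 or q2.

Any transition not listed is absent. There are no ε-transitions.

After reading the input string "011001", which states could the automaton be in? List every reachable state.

Start in {q0}.
Read '0': q0→{q0, q5}; now {q0, q5}.
Read '1': q0→{q0, q3, q5}, q5→{q1, q2}; now {q0, q1, q2, q3, q5}.
Read '1': q0→{q0, q3, q5}, q1→{q2, q4}, q2→∅, q3→{q1, q2}, q5→{q1, q2}; now {q0, q1, q2, q3, q4, q5}.
Read '0': q0→{q0, q5}, q1→{q0, q1}, q2→{q0}, q3→{q3, q4}, q4→{q1}, q5→{q4}; now {q0, q1, q3, q4, q5}.
Read '0': q0→{q0, q5}, q1→{q0, q1}, q3→{q3, q4}, q4→{q1}, q5→{q4}; now {q0, q1, q3, q4, q5}.
Read '1': q0→{q0, q3, q5}, q1→{q2, q4}, q3→{q1, q2}, q4→{q0, q2}, q5→{q1, q2}; now {q0, q1, q2, q3, q4, q5}.

{q0, q1, q2, q3, q4, q5}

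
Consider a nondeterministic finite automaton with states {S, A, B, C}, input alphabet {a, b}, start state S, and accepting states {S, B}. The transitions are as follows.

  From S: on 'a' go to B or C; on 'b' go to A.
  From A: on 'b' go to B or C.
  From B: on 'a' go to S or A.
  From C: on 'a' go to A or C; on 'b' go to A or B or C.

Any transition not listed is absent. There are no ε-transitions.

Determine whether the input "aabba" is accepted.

Yes

Start in {S}.
Read 'a': S→{B, C}; now {B, C}.
Read 'a': B→{S, A}, C→{A, C}; now {S, A, C}.
Read 'b': S→{A}, A→{B, C}, C→{A, B, C}; now {A, B, C}.
Read 'b': A→{B, C}, B→∅, C→{A, B, C}; now {A, B, C}.
Read 'a': A→∅, B→{S, A}, C→{A, C}; now {S, A, C}.
The final set {S, A, C} contains the accepting state S.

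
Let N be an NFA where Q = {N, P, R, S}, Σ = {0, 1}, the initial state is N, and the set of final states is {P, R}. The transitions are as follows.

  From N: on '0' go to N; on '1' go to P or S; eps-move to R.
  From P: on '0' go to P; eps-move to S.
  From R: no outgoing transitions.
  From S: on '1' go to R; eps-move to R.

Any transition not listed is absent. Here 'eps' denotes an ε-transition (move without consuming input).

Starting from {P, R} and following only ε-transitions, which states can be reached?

{P, R, S}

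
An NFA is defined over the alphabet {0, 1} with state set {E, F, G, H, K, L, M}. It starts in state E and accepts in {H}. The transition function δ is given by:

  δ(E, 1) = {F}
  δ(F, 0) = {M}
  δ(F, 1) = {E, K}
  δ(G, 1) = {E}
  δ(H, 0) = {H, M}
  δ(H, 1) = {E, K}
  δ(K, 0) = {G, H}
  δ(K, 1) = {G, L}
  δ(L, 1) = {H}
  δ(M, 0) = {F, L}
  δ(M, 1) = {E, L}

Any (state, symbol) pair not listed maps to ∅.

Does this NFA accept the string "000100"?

Start in {E}.
Read '0': {E} → ∅.
The set is empty and remains empty for the remaining 5 symbols.
The final set ∅ contains no accepting state.

No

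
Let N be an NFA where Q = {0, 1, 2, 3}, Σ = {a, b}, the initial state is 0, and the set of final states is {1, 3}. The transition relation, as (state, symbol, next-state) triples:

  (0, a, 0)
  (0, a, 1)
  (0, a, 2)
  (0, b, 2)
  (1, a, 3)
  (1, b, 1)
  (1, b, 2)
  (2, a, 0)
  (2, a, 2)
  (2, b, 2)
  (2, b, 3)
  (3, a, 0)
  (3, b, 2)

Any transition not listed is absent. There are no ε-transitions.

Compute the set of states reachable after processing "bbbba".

{0, 2}

Start in {0}.
Read 'b': 0→{2}; now {2}.
Read 'b': 2→{2, 3}; now {2, 3}.
Read 'b': 2→{2, 3}, 3→{2}; now {2, 3}.
Read 'b': 2→{2, 3}, 3→{2}; now {2, 3}.
Read 'a': 2→{0, 2}, 3→{0}; now {0, 2}.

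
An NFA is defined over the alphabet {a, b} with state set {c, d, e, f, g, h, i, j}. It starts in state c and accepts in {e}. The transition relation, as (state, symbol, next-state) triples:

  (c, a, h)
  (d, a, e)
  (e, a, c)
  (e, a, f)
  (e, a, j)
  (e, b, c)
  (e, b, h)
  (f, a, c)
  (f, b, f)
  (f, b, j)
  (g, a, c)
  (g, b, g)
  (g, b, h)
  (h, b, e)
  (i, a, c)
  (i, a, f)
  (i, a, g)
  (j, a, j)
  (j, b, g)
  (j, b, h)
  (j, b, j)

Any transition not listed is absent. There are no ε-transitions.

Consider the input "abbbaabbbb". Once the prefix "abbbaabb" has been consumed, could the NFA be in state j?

Start in {c}.
Read 'a': {c} → {h}.
Read 'b': {h} → {e}.
Read 'b': {e} → {c, h}.
Read 'b': {c, h} → {e}.
Read 'a': {e} → {c, f, j}.
Read 'a': {c, f, j} → {c, h, j}.
Read 'b': {c, h, j} → {e, g, h, j}.
Read 'b': {e, g, h, j} → {c, e, g, h, j}.
State j is in {c, e, g, h, j}.

Yes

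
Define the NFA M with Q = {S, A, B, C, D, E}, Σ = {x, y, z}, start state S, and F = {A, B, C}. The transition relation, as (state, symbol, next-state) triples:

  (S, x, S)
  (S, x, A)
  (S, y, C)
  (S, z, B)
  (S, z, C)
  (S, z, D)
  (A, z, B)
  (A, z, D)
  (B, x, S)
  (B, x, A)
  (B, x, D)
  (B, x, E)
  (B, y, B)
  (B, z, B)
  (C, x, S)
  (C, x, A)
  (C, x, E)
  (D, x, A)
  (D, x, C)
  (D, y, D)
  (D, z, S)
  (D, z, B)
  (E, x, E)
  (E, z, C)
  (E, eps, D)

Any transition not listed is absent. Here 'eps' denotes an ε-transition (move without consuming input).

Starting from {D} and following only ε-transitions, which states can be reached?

{D}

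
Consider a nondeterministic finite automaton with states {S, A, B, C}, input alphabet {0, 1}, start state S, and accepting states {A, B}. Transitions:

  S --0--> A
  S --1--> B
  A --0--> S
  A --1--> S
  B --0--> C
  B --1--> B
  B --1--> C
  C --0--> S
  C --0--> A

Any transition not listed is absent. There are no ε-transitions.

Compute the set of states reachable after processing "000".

Start in {S}.
Read '0': {S} → {A}.
Read '0': {A} → {S}.
Read '0': {S} → {A}.

{A}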